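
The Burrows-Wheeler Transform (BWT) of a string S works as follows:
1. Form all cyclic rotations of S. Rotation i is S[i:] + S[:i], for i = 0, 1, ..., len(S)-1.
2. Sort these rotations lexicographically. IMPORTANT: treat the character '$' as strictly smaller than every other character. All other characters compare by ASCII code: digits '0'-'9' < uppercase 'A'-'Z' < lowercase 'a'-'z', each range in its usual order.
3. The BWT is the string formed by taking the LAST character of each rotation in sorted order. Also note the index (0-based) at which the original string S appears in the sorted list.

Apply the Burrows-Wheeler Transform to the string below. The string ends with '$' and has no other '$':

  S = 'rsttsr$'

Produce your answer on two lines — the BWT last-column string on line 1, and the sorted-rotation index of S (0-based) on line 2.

Answer: rs$trts
2

Derivation:
All 7 rotations (rotation i = S[i:]+S[:i]):
  rot[0] = rsttsr$
  rot[1] = sttsr$r
  rot[2] = ttsr$rs
  rot[3] = tsr$rst
  rot[4] = sr$rstt
  rot[5] = r$rstts
  rot[6] = $rsttsr
Sorted (with $ < everything):
  sorted[0] = $rsttsr  (last char: 'r')
  sorted[1] = r$rstts  (last char: 's')
  sorted[2] = rsttsr$  (last char: '$')
  sorted[3] = sr$rstt  (last char: 't')
  sorted[4] = sttsr$r  (last char: 'r')
  sorted[5] = tsr$rst  (last char: 't')
  sorted[6] = ttsr$rs  (last char: 's')
Last column: rs$trts
Original string S is at sorted index 2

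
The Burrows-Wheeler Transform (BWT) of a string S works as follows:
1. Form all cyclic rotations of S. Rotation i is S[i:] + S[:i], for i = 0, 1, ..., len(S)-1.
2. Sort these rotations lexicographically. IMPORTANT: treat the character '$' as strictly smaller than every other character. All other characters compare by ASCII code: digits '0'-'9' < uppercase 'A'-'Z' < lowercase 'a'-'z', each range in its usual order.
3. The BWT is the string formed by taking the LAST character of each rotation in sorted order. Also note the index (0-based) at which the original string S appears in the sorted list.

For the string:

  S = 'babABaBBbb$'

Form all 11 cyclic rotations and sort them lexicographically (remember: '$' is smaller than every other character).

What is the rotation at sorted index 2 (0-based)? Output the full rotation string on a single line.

All 11 rotations (rotation i = S[i:]+S[:i]):
  rot[0] = babABaBBbb$
  rot[1] = abABaBBbb$b
  rot[2] = bABaBBbb$ba
  rot[3] = ABaBBbb$bab
  rot[4] = BaBBbb$babA
  rot[5] = aBBbb$babAB
  rot[6] = BBbb$babABa
  rot[7] = Bbb$babABaB
  rot[8] = bb$babABaBB
  rot[9] = b$babABaBBb
  rot[10] = $babABaBBbb
Sorted (with $ < everything):
  sorted[0] = $babABaBBbb
  sorted[1] = ABaBBbb$bab
  sorted[2] = BBbb$babABa
  sorted[3] = BaBBbb$babA
  sorted[4] = Bbb$babABaB
  sorted[5] = aBBbb$babAB
  sorted[6] = abABaBBbb$b
  sorted[7] = b$babABaBBb
  sorted[8] = bABaBBbb$ba
  sorted[9] = babABaBBbb$
  sorted[10] = bb$babABaBB
sorted[2] = BBbb$babABa

Answer: BBbb$babABa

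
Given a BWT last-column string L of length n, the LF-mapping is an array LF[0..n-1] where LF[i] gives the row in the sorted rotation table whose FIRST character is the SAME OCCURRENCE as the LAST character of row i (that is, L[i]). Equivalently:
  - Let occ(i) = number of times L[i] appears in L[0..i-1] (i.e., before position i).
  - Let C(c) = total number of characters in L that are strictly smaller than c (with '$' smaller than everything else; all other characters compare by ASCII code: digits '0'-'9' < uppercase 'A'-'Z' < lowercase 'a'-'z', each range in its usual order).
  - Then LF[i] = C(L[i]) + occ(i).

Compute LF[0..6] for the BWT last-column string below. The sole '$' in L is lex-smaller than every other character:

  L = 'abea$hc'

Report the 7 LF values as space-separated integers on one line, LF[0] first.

Answer: 1 3 5 2 0 6 4

Derivation:
Char counts: '$':1, 'a':2, 'b':1, 'c':1, 'e':1, 'h':1
C (first-col start): C('$')=0, C('a')=1, C('b')=3, C('c')=4, C('e')=5, C('h')=6
L[0]='a': occ=0, LF[0]=C('a')+0=1+0=1
L[1]='b': occ=0, LF[1]=C('b')+0=3+0=3
L[2]='e': occ=0, LF[2]=C('e')+0=5+0=5
L[3]='a': occ=1, LF[3]=C('a')+1=1+1=2
L[4]='$': occ=0, LF[4]=C('$')+0=0+0=0
L[5]='h': occ=0, LF[5]=C('h')+0=6+0=6
L[6]='c': occ=0, LF[6]=C('c')+0=4+0=4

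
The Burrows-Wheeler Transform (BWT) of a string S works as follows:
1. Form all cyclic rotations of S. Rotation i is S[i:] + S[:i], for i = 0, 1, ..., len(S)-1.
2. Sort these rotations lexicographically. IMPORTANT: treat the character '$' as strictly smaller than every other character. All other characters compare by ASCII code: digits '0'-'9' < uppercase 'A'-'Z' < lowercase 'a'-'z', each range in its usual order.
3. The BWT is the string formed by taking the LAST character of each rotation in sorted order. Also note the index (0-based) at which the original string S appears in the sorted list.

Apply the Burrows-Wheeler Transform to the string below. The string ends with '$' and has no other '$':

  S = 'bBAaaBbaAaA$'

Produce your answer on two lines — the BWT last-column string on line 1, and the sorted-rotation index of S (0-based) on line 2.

Answer: AaaBbaAbaA$B
10

Derivation:
All 12 rotations (rotation i = S[i:]+S[:i]):
  rot[0] = bBAaaBbaAaA$
  rot[1] = BAaaBbaAaA$b
  rot[2] = AaaBbaAaA$bB
  rot[3] = aaBbaAaA$bBA
  rot[4] = aBbaAaA$bBAa
  rot[5] = BbaAaA$bBAaa
  rot[6] = baAaA$bBAaaB
  rot[7] = aAaA$bBAaaBb
  rot[8] = AaA$bBAaaBba
  rot[9] = aA$bBAaaBbaA
  rot[10] = A$bBAaaBbaAa
  rot[11] = $bBAaaBbaAaA
Sorted (with $ < everything):
  sorted[0] = $bBAaaBbaAaA  (last char: 'A')
  sorted[1] = A$bBAaaBbaAa  (last char: 'a')
  sorted[2] = AaA$bBAaaBba  (last char: 'a')
  sorted[3] = AaaBbaAaA$bB  (last char: 'B')
  sorted[4] = BAaaBbaAaA$b  (last char: 'b')
  sorted[5] = BbaAaA$bBAaa  (last char: 'a')
  sorted[6] = aA$bBAaaBbaA  (last char: 'A')
  sorted[7] = aAaA$bBAaaBb  (last char: 'b')
  sorted[8] = aBbaAaA$bBAa  (last char: 'a')
  sorted[9] = aaBbaAaA$bBA  (last char: 'A')
  sorted[10] = bBAaaBbaAaA$  (last char: '$')
  sorted[11] = baAaA$bBAaaB  (last char: 'B')
Last column: AaaBbaAbaA$B
Original string S is at sorted index 10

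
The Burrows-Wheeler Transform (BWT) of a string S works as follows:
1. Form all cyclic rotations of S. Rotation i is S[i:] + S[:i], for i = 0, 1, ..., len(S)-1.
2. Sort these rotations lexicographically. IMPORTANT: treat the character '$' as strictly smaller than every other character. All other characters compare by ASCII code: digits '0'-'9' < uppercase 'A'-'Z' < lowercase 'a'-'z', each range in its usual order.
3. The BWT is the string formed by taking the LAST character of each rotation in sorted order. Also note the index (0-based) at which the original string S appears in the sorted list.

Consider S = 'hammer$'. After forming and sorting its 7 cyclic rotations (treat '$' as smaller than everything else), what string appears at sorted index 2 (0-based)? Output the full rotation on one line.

Answer: er$hamm

Derivation:
All 7 rotations (rotation i = S[i:]+S[:i]):
  rot[0] = hammer$
  rot[1] = ammer$h
  rot[2] = mmer$ha
  rot[3] = mer$ham
  rot[4] = er$hamm
  rot[5] = r$hamme
  rot[6] = $hammer
Sorted (with $ < everything):
  sorted[0] = $hammer
  sorted[1] = ammer$h
  sorted[2] = er$hamm
  sorted[3] = hammer$
  sorted[4] = mer$ham
  sorted[5] = mmer$ha
  sorted[6] = r$hamme
sorted[2] = er$hamm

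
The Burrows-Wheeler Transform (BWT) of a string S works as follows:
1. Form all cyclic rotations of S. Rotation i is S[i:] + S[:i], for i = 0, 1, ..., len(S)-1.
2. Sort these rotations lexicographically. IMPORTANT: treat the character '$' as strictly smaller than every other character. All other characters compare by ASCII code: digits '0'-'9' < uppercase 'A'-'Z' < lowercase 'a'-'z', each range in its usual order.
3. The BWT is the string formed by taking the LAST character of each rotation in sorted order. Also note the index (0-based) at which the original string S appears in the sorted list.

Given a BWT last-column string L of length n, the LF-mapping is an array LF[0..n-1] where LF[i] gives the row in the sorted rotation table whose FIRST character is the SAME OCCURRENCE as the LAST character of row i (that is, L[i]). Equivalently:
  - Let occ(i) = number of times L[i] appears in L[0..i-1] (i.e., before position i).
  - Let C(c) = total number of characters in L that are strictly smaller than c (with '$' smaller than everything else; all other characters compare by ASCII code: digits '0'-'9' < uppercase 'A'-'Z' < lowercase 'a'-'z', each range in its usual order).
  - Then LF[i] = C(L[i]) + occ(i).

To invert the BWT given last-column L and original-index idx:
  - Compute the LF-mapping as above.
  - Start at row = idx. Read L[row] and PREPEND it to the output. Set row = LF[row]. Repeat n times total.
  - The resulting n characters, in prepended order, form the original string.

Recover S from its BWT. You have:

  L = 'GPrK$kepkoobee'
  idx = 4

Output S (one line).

Answer: bookkeeperKPG$

Derivation:
LF mapping: 1 3 13 2 0 8 5 12 9 10 11 4 6 7
Walk LF starting at row 4, prepending L[row]:
  step 1: row=4, L[4]='$', prepend. Next row=LF[4]=0
  step 2: row=0, L[0]='G', prepend. Next row=LF[0]=1
  step 3: row=1, L[1]='P', prepend. Next row=LF[1]=3
  step 4: row=3, L[3]='K', prepend. Next row=LF[3]=2
  step 5: row=2, L[2]='r', prepend. Next row=LF[2]=13
  step 6: row=13, L[13]='e', prepend. Next row=LF[13]=7
  step 7: row=7, L[7]='p', prepend. Next row=LF[7]=12
  step 8: row=12, L[12]='e', prepend. Next row=LF[12]=6
  step 9: row=6, L[6]='e', prepend. Next row=LF[6]=5
  step 10: row=5, L[5]='k', prepend. Next row=LF[5]=8
  step 11: row=8, L[8]='k', prepend. Next row=LF[8]=9
  step 12: row=9, L[9]='o', prepend. Next row=LF[9]=10
  step 13: row=10, L[10]='o', prepend. Next row=LF[10]=11
  step 14: row=11, L[11]='b', prepend. Next row=LF[11]=4
Reversed output: bookkeeperKPG$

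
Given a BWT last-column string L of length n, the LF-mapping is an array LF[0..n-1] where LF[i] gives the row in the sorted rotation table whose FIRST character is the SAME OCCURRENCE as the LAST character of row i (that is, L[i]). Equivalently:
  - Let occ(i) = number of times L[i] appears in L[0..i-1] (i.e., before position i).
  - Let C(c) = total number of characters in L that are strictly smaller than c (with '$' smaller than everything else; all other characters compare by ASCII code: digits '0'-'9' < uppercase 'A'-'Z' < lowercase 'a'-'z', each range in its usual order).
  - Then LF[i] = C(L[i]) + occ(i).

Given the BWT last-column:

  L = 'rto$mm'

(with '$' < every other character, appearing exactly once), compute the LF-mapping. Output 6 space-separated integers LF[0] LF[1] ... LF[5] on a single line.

Char counts: '$':1, 'm':2, 'o':1, 'r':1, 't':1
C (first-col start): C('$')=0, C('m')=1, C('o')=3, C('r')=4, C('t')=5
L[0]='r': occ=0, LF[0]=C('r')+0=4+0=4
L[1]='t': occ=0, LF[1]=C('t')+0=5+0=5
L[2]='o': occ=0, LF[2]=C('o')+0=3+0=3
L[3]='$': occ=0, LF[3]=C('$')+0=0+0=0
L[4]='m': occ=0, LF[4]=C('m')+0=1+0=1
L[5]='m': occ=1, LF[5]=C('m')+1=1+1=2

Answer: 4 5 3 0 1 2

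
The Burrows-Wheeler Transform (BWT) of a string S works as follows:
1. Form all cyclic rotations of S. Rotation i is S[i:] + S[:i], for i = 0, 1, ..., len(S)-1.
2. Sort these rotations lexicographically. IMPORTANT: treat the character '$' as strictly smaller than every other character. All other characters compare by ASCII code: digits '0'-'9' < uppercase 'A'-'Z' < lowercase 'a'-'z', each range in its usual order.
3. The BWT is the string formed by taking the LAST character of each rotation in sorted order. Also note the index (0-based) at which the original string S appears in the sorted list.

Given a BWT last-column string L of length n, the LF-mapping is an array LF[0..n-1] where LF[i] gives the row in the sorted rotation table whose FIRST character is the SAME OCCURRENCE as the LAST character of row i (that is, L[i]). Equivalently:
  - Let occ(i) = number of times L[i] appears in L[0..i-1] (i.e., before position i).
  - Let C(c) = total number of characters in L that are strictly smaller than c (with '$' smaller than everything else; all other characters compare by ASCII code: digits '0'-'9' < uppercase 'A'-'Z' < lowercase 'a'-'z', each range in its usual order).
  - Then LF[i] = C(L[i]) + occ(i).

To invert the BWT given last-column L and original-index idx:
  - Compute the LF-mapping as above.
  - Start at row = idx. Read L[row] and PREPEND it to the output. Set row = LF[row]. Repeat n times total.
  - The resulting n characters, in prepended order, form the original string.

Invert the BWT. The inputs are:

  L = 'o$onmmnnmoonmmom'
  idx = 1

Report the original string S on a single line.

LF mapping: 11 0 12 7 1 2 8 9 3 13 14 10 4 5 15 6
Walk LF starting at row 1, prepending L[row]:
  step 1: row=1, L[1]='$', prepend. Next row=LF[1]=0
  step 2: row=0, L[0]='o', prepend. Next row=LF[0]=11
  step 3: row=11, L[11]='n', prepend. Next row=LF[11]=10
  step 4: row=10, L[10]='o', prepend. Next row=LF[10]=14
  step 5: row=14, L[14]='o', prepend. Next row=LF[14]=15
  step 6: row=15, L[15]='m', prepend. Next row=LF[15]=6
  step 7: row=6, L[6]='n', prepend. Next row=LF[6]=8
  step 8: row=8, L[8]='m', prepend. Next row=LF[8]=3
  step 9: row=3, L[3]='n', prepend. Next row=LF[3]=7
  step 10: row=7, L[7]='n', prepend. Next row=LF[7]=9
  step 11: row=9, L[9]='o', prepend. Next row=LF[9]=13
  step 12: row=13, L[13]='m', prepend. Next row=LF[13]=5
  step 13: row=5, L[5]='m', prepend. Next row=LF[5]=2
  step 14: row=2, L[2]='o', prepend. Next row=LF[2]=12
  step 15: row=12, L[12]='m', prepend. Next row=LF[12]=4
  step 16: row=4, L[4]='m', prepend. Next row=LF[4]=1
Reversed output: mmommonnmnmoono$

Answer: mmommonnmnmoono$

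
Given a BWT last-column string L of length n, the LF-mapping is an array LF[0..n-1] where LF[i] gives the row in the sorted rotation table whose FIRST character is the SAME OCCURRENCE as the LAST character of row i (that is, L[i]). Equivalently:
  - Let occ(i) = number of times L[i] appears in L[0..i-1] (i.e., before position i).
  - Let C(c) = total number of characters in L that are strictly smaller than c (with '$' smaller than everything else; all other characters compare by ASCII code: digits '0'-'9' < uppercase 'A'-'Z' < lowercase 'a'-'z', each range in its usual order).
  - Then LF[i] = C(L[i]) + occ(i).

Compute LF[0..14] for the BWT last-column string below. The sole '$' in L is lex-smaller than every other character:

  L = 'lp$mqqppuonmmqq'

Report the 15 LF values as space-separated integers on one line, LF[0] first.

Answer: 1 7 0 2 10 11 8 9 14 6 5 3 4 12 13

Derivation:
Char counts: '$':1, 'l':1, 'm':3, 'n':1, 'o':1, 'p':3, 'q':4, 'u':1
C (first-col start): C('$')=0, C('l')=1, C('m')=2, C('n')=5, C('o')=6, C('p')=7, C('q')=10, C('u')=14
L[0]='l': occ=0, LF[0]=C('l')+0=1+0=1
L[1]='p': occ=0, LF[1]=C('p')+0=7+0=7
L[2]='$': occ=0, LF[2]=C('$')+0=0+0=0
L[3]='m': occ=0, LF[3]=C('m')+0=2+0=2
L[4]='q': occ=0, LF[4]=C('q')+0=10+0=10
L[5]='q': occ=1, LF[5]=C('q')+1=10+1=11
L[6]='p': occ=1, LF[6]=C('p')+1=7+1=8
L[7]='p': occ=2, LF[7]=C('p')+2=7+2=9
L[8]='u': occ=0, LF[8]=C('u')+0=14+0=14
L[9]='o': occ=0, LF[9]=C('o')+0=6+0=6
L[10]='n': occ=0, LF[10]=C('n')+0=5+0=5
L[11]='m': occ=1, LF[11]=C('m')+1=2+1=3
L[12]='m': occ=2, LF[12]=C('m')+2=2+2=4
L[13]='q': occ=2, LF[13]=C('q')+2=10+2=12
L[14]='q': occ=3, LF[14]=C('q')+3=10+3=13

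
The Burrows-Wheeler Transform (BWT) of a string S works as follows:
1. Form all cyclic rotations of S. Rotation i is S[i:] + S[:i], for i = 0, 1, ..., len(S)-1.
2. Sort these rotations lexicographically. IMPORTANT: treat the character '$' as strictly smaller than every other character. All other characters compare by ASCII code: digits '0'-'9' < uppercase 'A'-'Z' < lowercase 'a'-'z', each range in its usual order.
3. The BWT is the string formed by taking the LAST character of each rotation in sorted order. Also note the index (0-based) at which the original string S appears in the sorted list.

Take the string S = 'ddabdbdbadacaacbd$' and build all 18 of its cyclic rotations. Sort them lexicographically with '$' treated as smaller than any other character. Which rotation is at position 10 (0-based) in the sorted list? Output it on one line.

Answer: caacbd$ddabdbdbada

Derivation:
All 18 rotations (rotation i = S[i:]+S[:i]):
  rot[0] = ddabdbdbadacaacbd$
  rot[1] = dabdbdbadacaacbd$d
  rot[2] = abdbdbadacaacbd$dd
  rot[3] = bdbdbadacaacbd$dda
  rot[4] = dbdbadacaacbd$ddab
  rot[5] = bdbadacaacbd$ddabd
  rot[6] = dbadacaacbd$ddabdb
  rot[7] = badacaacbd$ddabdbd
  rot[8] = adacaacbd$ddabdbdb
  rot[9] = dacaacbd$ddabdbdba
  rot[10] = acaacbd$ddabdbdbad
  rot[11] = caacbd$ddabdbdbada
  rot[12] = aacbd$ddabdbdbadac
  rot[13] = acbd$ddabdbdbadaca
  rot[14] = cbd$ddabdbdbadacaa
  rot[15] = bd$ddabdbdbadacaac
  rot[16] = d$ddabdbdbadacaacb
  rot[17] = $ddabdbdbadacaacbd
Sorted (with $ < everything):
  sorted[0] = $ddabdbdbadacaacbd
  sorted[1] = aacbd$ddabdbdbadac
  sorted[2] = abdbdbadacaacbd$dd
  sorted[3] = acaacbd$ddabdbdbad
  sorted[4] = acbd$ddabdbdbadaca
  sorted[5] = adacaacbd$ddabdbdb
  sorted[6] = badacaacbd$ddabdbd
  sorted[7] = bd$ddabdbdbadacaac
  sorted[8] = bdbadacaacbd$ddabd
  sorted[9] = bdbdbadacaacbd$dda
  sorted[10] = caacbd$ddabdbdbada
  sorted[11] = cbd$ddabdbdbadacaa
  sorted[12] = d$ddabdbdbadacaacb
  sorted[13] = dabdbdbadacaacbd$d
  sorted[14] = dacaacbd$ddabdbdba
  sorted[15] = dbadacaacbd$ddabdb
  sorted[16] = dbdbadacaacbd$ddab
  sorted[17] = ddabdbdbadacaacbd$
sorted[10] = caacbd$ddabdbdbada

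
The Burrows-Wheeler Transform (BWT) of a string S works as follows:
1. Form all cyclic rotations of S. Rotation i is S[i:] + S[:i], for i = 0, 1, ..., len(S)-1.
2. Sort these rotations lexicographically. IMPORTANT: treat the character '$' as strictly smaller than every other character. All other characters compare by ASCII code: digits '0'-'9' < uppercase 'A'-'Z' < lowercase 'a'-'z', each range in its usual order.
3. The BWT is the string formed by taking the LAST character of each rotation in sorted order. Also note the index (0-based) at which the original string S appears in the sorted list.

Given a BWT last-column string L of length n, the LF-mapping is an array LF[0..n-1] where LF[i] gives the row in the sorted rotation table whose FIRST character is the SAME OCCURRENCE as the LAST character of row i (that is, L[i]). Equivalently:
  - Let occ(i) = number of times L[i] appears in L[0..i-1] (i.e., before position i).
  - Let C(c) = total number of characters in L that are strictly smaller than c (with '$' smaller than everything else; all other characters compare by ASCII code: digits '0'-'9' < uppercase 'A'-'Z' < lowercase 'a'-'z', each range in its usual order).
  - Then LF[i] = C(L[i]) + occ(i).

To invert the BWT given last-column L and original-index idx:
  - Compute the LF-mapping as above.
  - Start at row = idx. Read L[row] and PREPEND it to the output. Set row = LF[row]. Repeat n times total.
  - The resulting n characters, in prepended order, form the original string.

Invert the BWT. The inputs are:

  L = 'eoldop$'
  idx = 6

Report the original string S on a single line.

LF mapping: 2 4 3 1 5 6 0
Walk LF starting at row 6, prepending L[row]:
  step 1: row=6, L[6]='$', prepend. Next row=LF[6]=0
  step 2: row=0, L[0]='e', prepend. Next row=LF[0]=2
  step 3: row=2, L[2]='l', prepend. Next row=LF[2]=3
  step 4: row=3, L[3]='d', prepend. Next row=LF[3]=1
  step 5: row=1, L[1]='o', prepend. Next row=LF[1]=4
  step 6: row=4, L[4]='o', prepend. Next row=LF[4]=5
  step 7: row=5, L[5]='p', prepend. Next row=LF[5]=6
Reversed output: poodle$

Answer: poodle$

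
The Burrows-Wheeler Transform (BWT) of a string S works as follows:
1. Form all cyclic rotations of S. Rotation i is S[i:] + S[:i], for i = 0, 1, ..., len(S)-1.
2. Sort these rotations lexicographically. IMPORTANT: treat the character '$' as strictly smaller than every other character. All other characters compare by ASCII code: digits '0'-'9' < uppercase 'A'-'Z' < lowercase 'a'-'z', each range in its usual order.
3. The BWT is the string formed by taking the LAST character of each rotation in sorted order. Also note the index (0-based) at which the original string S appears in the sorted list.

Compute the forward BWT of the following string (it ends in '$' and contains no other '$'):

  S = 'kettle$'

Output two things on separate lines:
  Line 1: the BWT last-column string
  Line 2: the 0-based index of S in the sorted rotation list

All 7 rotations (rotation i = S[i:]+S[:i]):
  rot[0] = kettle$
  rot[1] = ettle$k
  rot[2] = ttle$ke
  rot[3] = tle$ket
  rot[4] = le$kett
  rot[5] = e$kettl
  rot[6] = $kettle
Sorted (with $ < everything):
  sorted[0] = $kettle  (last char: 'e')
  sorted[1] = e$kettl  (last char: 'l')
  sorted[2] = ettle$k  (last char: 'k')
  sorted[3] = kettle$  (last char: '$')
  sorted[4] = le$kett  (last char: 't')
  sorted[5] = tle$ket  (last char: 't')
  sorted[6] = ttle$ke  (last char: 'e')
Last column: elk$tte
Original string S is at sorted index 3

Answer: elk$tte
3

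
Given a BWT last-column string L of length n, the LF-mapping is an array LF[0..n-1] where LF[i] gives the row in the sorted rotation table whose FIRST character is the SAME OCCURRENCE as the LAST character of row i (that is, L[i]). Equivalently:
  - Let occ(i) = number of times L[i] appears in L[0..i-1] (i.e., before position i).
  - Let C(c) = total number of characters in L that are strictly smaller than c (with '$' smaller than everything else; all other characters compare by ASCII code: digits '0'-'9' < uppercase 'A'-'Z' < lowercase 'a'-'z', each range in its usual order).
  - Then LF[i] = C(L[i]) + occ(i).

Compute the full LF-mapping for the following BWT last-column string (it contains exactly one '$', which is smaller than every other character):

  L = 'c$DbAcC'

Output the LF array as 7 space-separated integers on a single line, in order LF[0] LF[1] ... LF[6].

Char counts: '$':1, 'A':1, 'C':1, 'D':1, 'b':1, 'c':2
C (first-col start): C('$')=0, C('A')=1, C('C')=2, C('D')=3, C('b')=4, C('c')=5
L[0]='c': occ=0, LF[0]=C('c')+0=5+0=5
L[1]='$': occ=0, LF[1]=C('$')+0=0+0=0
L[2]='D': occ=0, LF[2]=C('D')+0=3+0=3
L[3]='b': occ=0, LF[3]=C('b')+0=4+0=4
L[4]='A': occ=0, LF[4]=C('A')+0=1+0=1
L[5]='c': occ=1, LF[5]=C('c')+1=5+1=6
L[6]='C': occ=0, LF[6]=C('C')+0=2+0=2

Answer: 5 0 3 4 1 6 2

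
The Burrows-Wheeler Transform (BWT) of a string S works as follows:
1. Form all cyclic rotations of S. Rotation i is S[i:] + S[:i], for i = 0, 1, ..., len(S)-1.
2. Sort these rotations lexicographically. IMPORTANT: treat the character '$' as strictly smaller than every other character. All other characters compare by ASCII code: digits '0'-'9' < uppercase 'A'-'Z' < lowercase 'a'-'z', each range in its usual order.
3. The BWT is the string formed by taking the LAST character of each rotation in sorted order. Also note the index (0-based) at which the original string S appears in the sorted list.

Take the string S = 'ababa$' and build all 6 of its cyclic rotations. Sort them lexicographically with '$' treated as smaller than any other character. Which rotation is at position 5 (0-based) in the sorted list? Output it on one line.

Answer: baba$a

Derivation:
All 6 rotations (rotation i = S[i:]+S[:i]):
  rot[0] = ababa$
  rot[1] = baba$a
  rot[2] = aba$ab
  rot[3] = ba$aba
  rot[4] = a$abab
  rot[5] = $ababa
Sorted (with $ < everything):
  sorted[0] = $ababa
  sorted[1] = a$abab
  sorted[2] = aba$ab
  sorted[3] = ababa$
  sorted[4] = ba$aba
  sorted[5] = baba$a
sorted[5] = baba$a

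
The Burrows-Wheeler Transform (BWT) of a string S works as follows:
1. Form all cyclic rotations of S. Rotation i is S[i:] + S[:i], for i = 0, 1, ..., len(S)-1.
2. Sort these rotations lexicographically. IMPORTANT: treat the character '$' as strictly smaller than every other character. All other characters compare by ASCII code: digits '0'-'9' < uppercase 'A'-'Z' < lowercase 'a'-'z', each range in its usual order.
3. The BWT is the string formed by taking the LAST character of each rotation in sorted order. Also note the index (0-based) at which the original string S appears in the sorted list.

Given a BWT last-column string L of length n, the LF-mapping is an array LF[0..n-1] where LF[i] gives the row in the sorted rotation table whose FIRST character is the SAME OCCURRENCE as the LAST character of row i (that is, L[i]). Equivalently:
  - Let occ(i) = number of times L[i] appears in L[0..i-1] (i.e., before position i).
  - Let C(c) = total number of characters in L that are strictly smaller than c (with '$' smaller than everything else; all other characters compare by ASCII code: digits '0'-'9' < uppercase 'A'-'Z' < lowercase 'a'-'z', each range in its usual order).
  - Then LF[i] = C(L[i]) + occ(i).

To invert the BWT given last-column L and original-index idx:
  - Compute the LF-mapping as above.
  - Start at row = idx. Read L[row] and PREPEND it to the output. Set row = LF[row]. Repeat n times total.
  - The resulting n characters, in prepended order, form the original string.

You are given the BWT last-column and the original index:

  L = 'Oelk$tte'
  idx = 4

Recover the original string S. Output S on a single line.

LF mapping: 1 2 5 4 0 6 7 3
Walk LF starting at row 4, prepending L[row]:
  step 1: row=4, L[4]='$', prepend. Next row=LF[4]=0
  step 2: row=0, L[0]='O', prepend. Next row=LF[0]=1
  step 3: row=1, L[1]='e', prepend. Next row=LF[1]=2
  step 4: row=2, L[2]='l', prepend. Next row=LF[2]=5
  step 5: row=5, L[5]='t', prepend. Next row=LF[5]=6
  step 6: row=6, L[6]='t', prepend. Next row=LF[6]=7
  step 7: row=7, L[7]='e', prepend. Next row=LF[7]=3
  step 8: row=3, L[3]='k', prepend. Next row=LF[3]=4
Reversed output: kettleO$

Answer: kettleO$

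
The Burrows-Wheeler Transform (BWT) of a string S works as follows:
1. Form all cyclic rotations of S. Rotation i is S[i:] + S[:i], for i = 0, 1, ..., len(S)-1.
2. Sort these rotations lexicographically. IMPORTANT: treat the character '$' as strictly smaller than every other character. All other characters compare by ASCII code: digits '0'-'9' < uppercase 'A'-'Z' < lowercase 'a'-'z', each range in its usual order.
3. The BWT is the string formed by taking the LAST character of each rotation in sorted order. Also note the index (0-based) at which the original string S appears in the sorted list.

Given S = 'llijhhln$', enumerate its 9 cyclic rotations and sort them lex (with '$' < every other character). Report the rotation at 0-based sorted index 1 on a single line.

All 9 rotations (rotation i = S[i:]+S[:i]):
  rot[0] = llijhhln$
  rot[1] = lijhhln$l
  rot[2] = ijhhln$ll
  rot[3] = jhhln$lli
  rot[4] = hhln$llij
  rot[5] = hln$llijh
  rot[6] = ln$llijhh
  rot[7] = n$llijhhl
  rot[8] = $llijhhln
Sorted (with $ < everything):
  sorted[0] = $llijhhln
  sorted[1] = hhln$llij
  sorted[2] = hln$llijh
  sorted[3] = ijhhln$ll
  sorted[4] = jhhln$lli
  sorted[5] = lijhhln$l
  sorted[6] = llijhhln$
  sorted[7] = ln$llijhh
  sorted[8] = n$llijhhl
sorted[1] = hhln$llij

Answer: hhln$llij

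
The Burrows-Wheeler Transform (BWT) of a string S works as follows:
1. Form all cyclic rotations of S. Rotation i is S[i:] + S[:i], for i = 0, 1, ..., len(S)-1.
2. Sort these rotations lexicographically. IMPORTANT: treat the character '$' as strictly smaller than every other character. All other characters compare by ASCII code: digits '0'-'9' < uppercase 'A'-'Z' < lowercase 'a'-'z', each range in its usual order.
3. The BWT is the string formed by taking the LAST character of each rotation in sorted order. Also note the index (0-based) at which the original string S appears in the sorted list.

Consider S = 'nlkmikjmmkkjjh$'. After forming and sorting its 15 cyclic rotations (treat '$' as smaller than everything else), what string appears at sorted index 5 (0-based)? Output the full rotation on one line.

All 15 rotations (rotation i = S[i:]+S[:i]):
  rot[0] = nlkmikjmmkkjjh$
  rot[1] = lkmikjmmkkjjh$n
  rot[2] = kmikjmmkkjjh$nl
  rot[3] = mikjmmkkjjh$nlk
  rot[4] = ikjmmkkjjh$nlkm
  rot[5] = kjmmkkjjh$nlkmi
  rot[6] = jmmkkjjh$nlkmik
  rot[7] = mmkkjjh$nlkmikj
  rot[8] = mkkjjh$nlkmikjm
  rot[9] = kkjjh$nlkmikjmm
  rot[10] = kjjh$nlkmikjmmk
  rot[11] = jjh$nlkmikjmmkk
  rot[12] = jh$nlkmikjmmkkj
  rot[13] = h$nlkmikjmmkkjj
  rot[14] = $nlkmikjmmkkjjh
Sorted (with $ < everything):
  sorted[0] = $nlkmikjmmkkjjh
  sorted[1] = h$nlkmikjmmkkjj
  sorted[2] = ikjmmkkjjh$nlkm
  sorted[3] = jh$nlkmikjmmkkj
  sorted[4] = jjh$nlkmikjmmkk
  sorted[5] = jmmkkjjh$nlkmik
  sorted[6] = kjjh$nlkmikjmmk
  sorted[7] = kjmmkkjjh$nlkmi
  sorted[8] = kkjjh$nlkmikjmm
  sorted[9] = kmikjmmkkjjh$nl
  sorted[10] = lkmikjmmkkjjh$n
  sorted[11] = mikjmmkkjjh$nlk
  sorted[12] = mkkjjh$nlkmikjm
  sorted[13] = mmkkjjh$nlkmikj
  sorted[14] = nlkmikjmmkkjjh$
sorted[5] = jmmkkjjh$nlkmik

Answer: jmmkkjjh$nlkmik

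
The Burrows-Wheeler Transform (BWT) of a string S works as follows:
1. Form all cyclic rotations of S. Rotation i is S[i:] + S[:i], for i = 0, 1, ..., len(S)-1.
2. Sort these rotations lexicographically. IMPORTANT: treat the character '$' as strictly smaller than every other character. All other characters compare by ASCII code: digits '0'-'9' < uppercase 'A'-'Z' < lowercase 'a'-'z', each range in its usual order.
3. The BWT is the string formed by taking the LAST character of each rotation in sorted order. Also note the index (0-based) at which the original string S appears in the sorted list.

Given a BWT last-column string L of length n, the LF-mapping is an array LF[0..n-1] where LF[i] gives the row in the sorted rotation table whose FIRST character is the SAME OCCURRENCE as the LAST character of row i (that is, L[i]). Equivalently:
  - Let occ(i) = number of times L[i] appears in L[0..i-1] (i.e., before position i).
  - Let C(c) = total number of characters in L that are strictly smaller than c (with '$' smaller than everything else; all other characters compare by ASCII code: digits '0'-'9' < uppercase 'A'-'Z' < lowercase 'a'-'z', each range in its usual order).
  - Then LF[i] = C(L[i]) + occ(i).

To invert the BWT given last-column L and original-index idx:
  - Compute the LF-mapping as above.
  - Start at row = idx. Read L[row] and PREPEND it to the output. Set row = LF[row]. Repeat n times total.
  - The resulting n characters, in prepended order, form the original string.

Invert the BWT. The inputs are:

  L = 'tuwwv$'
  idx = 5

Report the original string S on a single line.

LF mapping: 1 2 4 5 3 0
Walk LF starting at row 5, prepending L[row]:
  step 1: row=5, L[5]='$', prepend. Next row=LF[5]=0
  step 2: row=0, L[0]='t', prepend. Next row=LF[0]=1
  step 3: row=1, L[1]='u', prepend. Next row=LF[1]=2
  step 4: row=2, L[2]='w', prepend. Next row=LF[2]=4
  step 5: row=4, L[4]='v', prepend. Next row=LF[4]=3
  step 6: row=3, L[3]='w', prepend. Next row=LF[3]=5
Reversed output: wvwut$

Answer: wvwut$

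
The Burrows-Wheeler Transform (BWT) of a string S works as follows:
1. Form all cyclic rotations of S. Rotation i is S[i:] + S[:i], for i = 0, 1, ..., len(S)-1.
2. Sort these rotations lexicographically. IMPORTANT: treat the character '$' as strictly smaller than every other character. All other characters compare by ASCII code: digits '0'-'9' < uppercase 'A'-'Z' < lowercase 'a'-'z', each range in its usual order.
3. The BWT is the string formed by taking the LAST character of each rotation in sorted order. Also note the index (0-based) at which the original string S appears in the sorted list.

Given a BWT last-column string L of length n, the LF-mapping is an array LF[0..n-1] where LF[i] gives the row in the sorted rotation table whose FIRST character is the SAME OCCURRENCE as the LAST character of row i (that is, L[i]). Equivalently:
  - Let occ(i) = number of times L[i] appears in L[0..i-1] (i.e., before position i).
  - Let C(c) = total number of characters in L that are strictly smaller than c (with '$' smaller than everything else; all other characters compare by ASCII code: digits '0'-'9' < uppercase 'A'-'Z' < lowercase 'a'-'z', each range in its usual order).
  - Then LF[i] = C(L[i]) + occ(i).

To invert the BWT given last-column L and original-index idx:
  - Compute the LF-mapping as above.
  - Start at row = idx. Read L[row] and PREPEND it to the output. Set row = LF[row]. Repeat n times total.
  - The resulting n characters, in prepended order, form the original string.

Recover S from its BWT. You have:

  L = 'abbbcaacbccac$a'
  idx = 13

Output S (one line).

LF mapping: 1 6 7 8 10 2 3 11 9 12 13 4 14 0 5
Walk LF starting at row 13, prepending L[row]:
  step 1: row=13, L[13]='$', prepend. Next row=LF[13]=0
  step 2: row=0, L[0]='a', prepend. Next row=LF[0]=1
  step 3: row=1, L[1]='b', prepend. Next row=LF[1]=6
  step 4: row=6, L[6]='a', prepend. Next row=LF[6]=3
  step 5: row=3, L[3]='b', prepend. Next row=LF[3]=8
  step 6: row=8, L[8]='b', prepend. Next row=LF[8]=9
  step 7: row=9, L[9]='c', prepend. Next row=LF[9]=12
  step 8: row=12, L[12]='c', prepend. Next row=LF[12]=14
  step 9: row=14, L[14]='a', prepend. Next row=LF[14]=5
  step 10: row=5, L[5]='a', prepend. Next row=LF[5]=2
  step 11: row=2, L[2]='b', prepend. Next row=LF[2]=7
  step 12: row=7, L[7]='c', prepend. Next row=LF[7]=11
  step 13: row=11, L[11]='a', prepend. Next row=LF[11]=4
  step 14: row=4, L[4]='c', prepend. Next row=LF[4]=10
  step 15: row=10, L[10]='c', prepend. Next row=LF[10]=13
Reversed output: ccacbaaccbbaba$

Answer: ccacbaaccbbaba$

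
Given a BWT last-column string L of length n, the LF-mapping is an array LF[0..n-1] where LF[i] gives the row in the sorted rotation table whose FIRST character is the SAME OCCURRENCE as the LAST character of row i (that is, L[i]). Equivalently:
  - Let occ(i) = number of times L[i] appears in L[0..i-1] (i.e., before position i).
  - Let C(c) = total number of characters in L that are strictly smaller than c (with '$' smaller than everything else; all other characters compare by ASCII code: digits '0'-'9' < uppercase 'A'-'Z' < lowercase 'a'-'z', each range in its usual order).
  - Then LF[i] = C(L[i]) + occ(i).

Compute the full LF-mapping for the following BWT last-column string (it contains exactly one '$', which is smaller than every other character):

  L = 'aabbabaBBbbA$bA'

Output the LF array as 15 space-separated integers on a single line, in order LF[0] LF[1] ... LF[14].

Answer: 5 6 9 10 7 11 8 3 4 12 13 1 0 14 2

Derivation:
Char counts: '$':1, 'A':2, 'B':2, 'a':4, 'b':6
C (first-col start): C('$')=0, C('A')=1, C('B')=3, C('a')=5, C('b')=9
L[0]='a': occ=0, LF[0]=C('a')+0=5+0=5
L[1]='a': occ=1, LF[1]=C('a')+1=5+1=6
L[2]='b': occ=0, LF[2]=C('b')+0=9+0=9
L[3]='b': occ=1, LF[3]=C('b')+1=9+1=10
L[4]='a': occ=2, LF[4]=C('a')+2=5+2=7
L[5]='b': occ=2, LF[5]=C('b')+2=9+2=11
L[6]='a': occ=3, LF[6]=C('a')+3=5+3=8
L[7]='B': occ=0, LF[7]=C('B')+0=3+0=3
L[8]='B': occ=1, LF[8]=C('B')+1=3+1=4
L[9]='b': occ=3, LF[9]=C('b')+3=9+3=12
L[10]='b': occ=4, LF[10]=C('b')+4=9+4=13
L[11]='A': occ=0, LF[11]=C('A')+0=1+0=1
L[12]='$': occ=0, LF[12]=C('$')+0=0+0=0
L[13]='b': occ=5, LF[13]=C('b')+5=9+5=14
L[14]='A': occ=1, LF[14]=C('A')+1=1+1=2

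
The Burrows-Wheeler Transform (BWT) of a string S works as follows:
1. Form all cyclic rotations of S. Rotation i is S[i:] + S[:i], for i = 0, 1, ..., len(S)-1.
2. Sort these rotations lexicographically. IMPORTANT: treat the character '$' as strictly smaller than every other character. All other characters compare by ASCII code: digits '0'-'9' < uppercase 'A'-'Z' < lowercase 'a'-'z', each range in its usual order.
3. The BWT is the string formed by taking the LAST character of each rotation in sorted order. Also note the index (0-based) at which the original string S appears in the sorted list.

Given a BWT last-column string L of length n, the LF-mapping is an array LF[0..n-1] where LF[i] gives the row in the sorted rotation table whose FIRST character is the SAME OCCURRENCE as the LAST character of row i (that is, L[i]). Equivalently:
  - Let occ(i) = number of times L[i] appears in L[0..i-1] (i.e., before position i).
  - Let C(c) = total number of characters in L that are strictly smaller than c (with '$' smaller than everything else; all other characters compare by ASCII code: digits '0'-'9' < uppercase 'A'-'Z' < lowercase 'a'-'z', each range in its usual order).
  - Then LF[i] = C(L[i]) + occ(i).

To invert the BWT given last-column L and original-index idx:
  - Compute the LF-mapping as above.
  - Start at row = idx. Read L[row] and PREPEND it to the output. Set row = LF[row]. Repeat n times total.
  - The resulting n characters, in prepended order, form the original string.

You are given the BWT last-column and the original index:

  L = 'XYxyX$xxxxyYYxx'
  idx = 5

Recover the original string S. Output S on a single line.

LF mapping: 1 3 6 13 2 0 7 8 9 10 14 4 5 11 12
Walk LF starting at row 5, prepending L[row]:
  step 1: row=5, L[5]='$', prepend. Next row=LF[5]=0
  step 2: row=0, L[0]='X', prepend. Next row=LF[0]=1
  step 3: row=1, L[1]='Y', prepend. Next row=LF[1]=3
  step 4: row=3, L[3]='y', prepend. Next row=LF[3]=13
  step 5: row=13, L[13]='x', prepend. Next row=LF[13]=11
  step 6: row=11, L[11]='Y', prepend. Next row=LF[11]=4
  step 7: row=4, L[4]='X', prepend. Next row=LF[4]=2
  step 8: row=2, L[2]='x', prepend. Next row=LF[2]=6
  step 9: row=6, L[6]='x', prepend. Next row=LF[6]=7
  step 10: row=7, L[7]='x', prepend. Next row=LF[7]=8
  step 11: row=8, L[8]='x', prepend. Next row=LF[8]=9
  step 12: row=9, L[9]='x', prepend. Next row=LF[9]=10
  step 13: row=10, L[10]='y', prepend. Next row=LF[10]=14
  step 14: row=14, L[14]='x', prepend. Next row=LF[14]=12
  step 15: row=12, L[12]='Y', prepend. Next row=LF[12]=5
Reversed output: YxyxxxxxXYxyYX$

Answer: YxyxxxxxXYxyYX$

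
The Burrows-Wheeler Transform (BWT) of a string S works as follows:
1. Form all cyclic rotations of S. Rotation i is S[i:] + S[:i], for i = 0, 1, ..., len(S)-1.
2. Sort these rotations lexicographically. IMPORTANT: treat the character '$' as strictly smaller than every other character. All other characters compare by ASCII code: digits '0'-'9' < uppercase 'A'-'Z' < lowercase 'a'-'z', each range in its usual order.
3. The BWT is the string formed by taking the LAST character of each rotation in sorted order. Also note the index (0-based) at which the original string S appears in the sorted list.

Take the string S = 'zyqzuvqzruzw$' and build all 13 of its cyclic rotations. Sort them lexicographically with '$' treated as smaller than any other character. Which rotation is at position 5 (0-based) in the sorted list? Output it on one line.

All 13 rotations (rotation i = S[i:]+S[:i]):
  rot[0] = zyqzuvqzruzw$
  rot[1] = yqzuvqzruzw$z
  rot[2] = qzuvqzruzw$zy
  rot[3] = zuvqzruzw$zyq
  rot[4] = uvqzruzw$zyqz
  rot[5] = vqzruzw$zyqzu
  rot[6] = qzruzw$zyqzuv
  rot[7] = zruzw$zyqzuvq
  rot[8] = ruzw$zyqzuvqz
  rot[9] = uzw$zyqzuvqzr
  rot[10] = zw$zyqzuvqzru
  rot[11] = w$zyqzuvqzruz
  rot[12] = $zyqzuvqzruzw
Sorted (with $ < everything):
  sorted[0] = $zyqzuvqzruzw
  sorted[1] = qzruzw$zyqzuv
  sorted[2] = qzuvqzruzw$zy
  sorted[3] = ruzw$zyqzuvqz
  sorted[4] = uvqzruzw$zyqz
  sorted[5] = uzw$zyqzuvqzr
  sorted[6] = vqzruzw$zyqzu
  sorted[7] = w$zyqzuvqzruz
  sorted[8] = yqzuvqzruzw$z
  sorted[9] = zruzw$zyqzuvq
  sorted[10] = zuvqzruzw$zyq
  sorted[11] = zw$zyqzuvqzru
  sorted[12] = zyqzuvqzruzw$
sorted[5] = uzw$zyqzuvqzr

Answer: uzw$zyqzuvqzr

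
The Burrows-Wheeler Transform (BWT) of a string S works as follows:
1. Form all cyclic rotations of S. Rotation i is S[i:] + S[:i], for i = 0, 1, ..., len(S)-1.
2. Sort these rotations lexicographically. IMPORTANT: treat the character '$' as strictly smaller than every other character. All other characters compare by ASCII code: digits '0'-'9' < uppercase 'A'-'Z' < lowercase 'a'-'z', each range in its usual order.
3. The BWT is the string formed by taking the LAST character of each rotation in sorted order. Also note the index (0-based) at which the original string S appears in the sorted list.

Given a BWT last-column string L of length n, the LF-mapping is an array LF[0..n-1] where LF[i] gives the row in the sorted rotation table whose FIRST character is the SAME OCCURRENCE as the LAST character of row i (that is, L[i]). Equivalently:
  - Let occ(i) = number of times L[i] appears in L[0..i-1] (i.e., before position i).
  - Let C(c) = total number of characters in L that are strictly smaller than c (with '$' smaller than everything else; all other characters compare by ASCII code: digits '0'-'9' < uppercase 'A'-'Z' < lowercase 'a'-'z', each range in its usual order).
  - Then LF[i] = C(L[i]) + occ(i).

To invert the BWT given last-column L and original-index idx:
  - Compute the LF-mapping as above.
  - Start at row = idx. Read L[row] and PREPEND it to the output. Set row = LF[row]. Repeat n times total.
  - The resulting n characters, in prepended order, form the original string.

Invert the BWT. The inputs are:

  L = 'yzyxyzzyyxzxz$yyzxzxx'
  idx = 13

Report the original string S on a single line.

LF mapping: 7 14 8 1 9 15 16 10 11 2 17 3 18 0 12 13 19 4 20 5 6
Walk LF starting at row 13, prepending L[row]:
  step 1: row=13, L[13]='$', prepend. Next row=LF[13]=0
  step 2: row=0, L[0]='y', prepend. Next row=LF[0]=7
  step 3: row=7, L[7]='y', prepend. Next row=LF[7]=10
  step 4: row=10, L[10]='z', prepend. Next row=LF[10]=17
  step 5: row=17, L[17]='x', prepend. Next row=LF[17]=4
  step 6: row=4, L[4]='y', prepend. Next row=LF[4]=9
  step 7: row=9, L[9]='x', prepend. Next row=LF[9]=2
  step 8: row=2, L[2]='y', prepend. Next row=LF[2]=8
  step 9: row=8, L[8]='y', prepend. Next row=LF[8]=11
  step 10: row=11, L[11]='x', prepend. Next row=LF[11]=3
  step 11: row=3, L[3]='x', prepend. Next row=LF[3]=1
  step 12: row=1, L[1]='z', prepend. Next row=LF[1]=14
  step 13: row=14, L[14]='y', prepend. Next row=LF[14]=12
  step 14: row=12, L[12]='z', prepend. Next row=LF[12]=18
  step 15: row=18, L[18]='z', prepend. Next row=LF[18]=20
  step 16: row=20, L[20]='x', prepend. Next row=LF[20]=6
  step 17: row=6, L[6]='z', prepend. Next row=LF[6]=16
  step 18: row=16, L[16]='z', prepend. Next row=LF[16]=19
  step 19: row=19, L[19]='x', prepend. Next row=LF[19]=5
  step 20: row=5, L[5]='z', prepend. Next row=LF[5]=15
  step 21: row=15, L[15]='y', prepend. Next row=LF[15]=13
Reversed output: yzxzzxzzyzxxyyxyxzyy$

Answer: yzxzzxzzyzxxyyxyxzyy$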